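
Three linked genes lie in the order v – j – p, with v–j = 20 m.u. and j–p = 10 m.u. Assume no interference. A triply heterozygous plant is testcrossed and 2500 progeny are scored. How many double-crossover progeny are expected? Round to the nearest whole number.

50

Map distances give recombination frequencies of 0.200 and 0.100 for the two intervals.
With no interference, expected double-crossover frequency = 0.200 × 0.100 = 0.02000.
Expected number = 0.02000 × 2500 = 50.00 ≈ 50.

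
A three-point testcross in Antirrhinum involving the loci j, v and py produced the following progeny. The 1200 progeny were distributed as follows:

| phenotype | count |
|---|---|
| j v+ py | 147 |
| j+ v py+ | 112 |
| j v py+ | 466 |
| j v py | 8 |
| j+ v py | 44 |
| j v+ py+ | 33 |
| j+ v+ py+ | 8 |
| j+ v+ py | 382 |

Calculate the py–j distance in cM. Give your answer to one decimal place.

The two most frequent reciprocal classes, j+ v+ py and j v py+, are the parental types, so the F1 was j+ v+ py / j v py+.
The two rarest classes, j+ v+ py+ and j v py, are the double crossovers. Comparing them with the parentals, only the py allele has switched, so py is the middle locus and the order is v – py – j.
Crossovers in the py–j interval produce the single-crossover classes j v+ py and j+ v py+ (147 + 112 = 259) plus the double crossovers (16).
RF(py–j) = (259 + 16) / 1200 = 275/1200 = 0.2292 → 22.9 cM.

22.9 cM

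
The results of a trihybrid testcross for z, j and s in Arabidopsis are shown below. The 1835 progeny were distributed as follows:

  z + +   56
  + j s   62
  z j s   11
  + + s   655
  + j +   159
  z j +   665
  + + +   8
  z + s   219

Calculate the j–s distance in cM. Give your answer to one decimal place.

7.5 cM

The two most frequent reciprocal classes, + + s and z j +, are the parental types, so the F1 was + + s / z j +.
The two rarest classes, + + + and z j s, are the double crossovers. Comparing them with the parentals, only the s allele has switched, so s is the middle locus and the order is z – s – j.
Crossovers in the s–j interval produce the single-crossover classes + j s and z + + (62 + 56 = 118) plus the double crossovers (19).
RF(s–j) = (118 + 19) / 1835 = 137/1835 = 0.0747 → 7.5 cM.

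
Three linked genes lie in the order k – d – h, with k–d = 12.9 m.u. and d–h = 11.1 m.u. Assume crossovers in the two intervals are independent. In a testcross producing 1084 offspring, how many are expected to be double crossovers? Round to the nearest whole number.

16

Map distances give recombination frequencies of 0.129 and 0.111 for the two intervals.
With no interference, expected double-crossover frequency = 0.129 × 0.111 = 0.01432.
Expected number = 0.01432 × 1084 = 15.52 ≈ 16.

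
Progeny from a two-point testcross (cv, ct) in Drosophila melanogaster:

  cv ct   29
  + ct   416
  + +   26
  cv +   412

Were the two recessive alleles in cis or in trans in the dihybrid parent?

The two most frequent classes are + ct (416) and cv + (412); these are the parental (non-recombinant) types.
So the F1 carried + ct on one chromosome and cv + on the other — the recessive alleles are on opposite chromosomes (trans / repulsion).

trans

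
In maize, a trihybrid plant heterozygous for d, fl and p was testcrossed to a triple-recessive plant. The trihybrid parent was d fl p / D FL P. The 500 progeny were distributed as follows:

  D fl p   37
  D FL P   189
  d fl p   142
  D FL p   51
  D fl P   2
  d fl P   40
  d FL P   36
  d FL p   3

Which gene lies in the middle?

The two rarest classes, d FL p and D fl P, are the double crossovers. Comparing them with the parentals, only the fl allele has switched, so fl is the middle locus and the order is d – fl – p.

fl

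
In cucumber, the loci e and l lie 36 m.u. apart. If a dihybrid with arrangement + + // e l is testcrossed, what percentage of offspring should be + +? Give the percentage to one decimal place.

A map distance of 36 m.u. corresponds to a recombination frequency of 0.360.
The F1 is + + / e l, so + + is a parental gamete class with expected frequency (1 − r)/2 = 0.640/2 = 0.3200.
That is 0.3200 = 32.0% of the progeny.

32.0%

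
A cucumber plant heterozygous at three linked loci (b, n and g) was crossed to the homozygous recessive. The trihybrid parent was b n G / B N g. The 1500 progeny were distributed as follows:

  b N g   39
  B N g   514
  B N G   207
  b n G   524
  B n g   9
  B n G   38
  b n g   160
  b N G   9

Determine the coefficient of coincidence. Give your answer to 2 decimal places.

0.74

The two rarest classes, b N G and B n g, are the double crossovers. Comparing them with the parentals, only the n allele has switched, so n is the middle locus and the order is g – n – b.
g–n: (367 + 18)/1500 = 0.2567; n–b: (77 + 18)/1500 = 0.0633.
Expected DCO frequency = 0.2567 × 0.0633 ≈ 0.01625; observed = 18/1500 ≈ 0.01200.
Coefficient of coincidence = 0.01200/0.01625 ≈ 0.74.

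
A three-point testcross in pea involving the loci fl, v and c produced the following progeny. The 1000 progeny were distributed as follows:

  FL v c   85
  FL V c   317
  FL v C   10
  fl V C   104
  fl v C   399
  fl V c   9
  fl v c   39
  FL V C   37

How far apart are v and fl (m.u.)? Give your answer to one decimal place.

The two most frequent reciprocal classes, FL V c and fl v C, are the parental types, so the F1 was FL V c / fl v C.
The two rarest classes, fl V c and FL v C, are the double crossovers. Comparing them with the parentals, only the fl allele has switched, so fl is the middle locus and the order is v – fl – c.
Crossovers in the v–fl interval produce the single-crossover classes FL v c and fl V C (85 + 104 = 189) plus the double crossovers (19).
RF(v–fl) = (189 + 19) / 1000 = 208/1000 = 0.2080 → 20.8 m.u.

20.8 m.u.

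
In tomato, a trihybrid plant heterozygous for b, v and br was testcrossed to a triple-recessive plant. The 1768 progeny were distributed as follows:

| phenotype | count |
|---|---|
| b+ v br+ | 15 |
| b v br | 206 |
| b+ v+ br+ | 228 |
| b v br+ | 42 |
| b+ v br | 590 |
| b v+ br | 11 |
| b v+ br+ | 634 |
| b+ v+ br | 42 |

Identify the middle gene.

br

The two most frequent reciprocal classes, b v+ br+ and b+ v br, are the parental types, so the F1 was b v+ br+ / b+ v br.
The two rarest classes, b v+ br and b+ v br+, are the double crossovers. Comparing them with the parentals, only the br allele has switched, so br is the middle locus and the order is v – br – b.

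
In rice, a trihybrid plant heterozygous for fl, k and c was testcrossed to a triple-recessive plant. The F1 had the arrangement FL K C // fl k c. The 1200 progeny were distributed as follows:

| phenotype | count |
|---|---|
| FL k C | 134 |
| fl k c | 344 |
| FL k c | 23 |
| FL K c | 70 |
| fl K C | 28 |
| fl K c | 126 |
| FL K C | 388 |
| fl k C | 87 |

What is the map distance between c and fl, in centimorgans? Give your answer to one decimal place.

17.3 centimorgans

The two rarest classes, fl K C and FL k c, are the double crossovers. Comparing them with the parentals, only the fl allele has switched, so fl is the middle locus and the order is c – fl – k.
Crossovers in the c–fl interval produce the single-crossover classes FL K c and fl k C (70 + 87 = 157) plus the double crossovers (51).
RF(c–fl) = (157 + 51) / 1200 = 208/1200 = 0.1733 → 17.3 centimorgans.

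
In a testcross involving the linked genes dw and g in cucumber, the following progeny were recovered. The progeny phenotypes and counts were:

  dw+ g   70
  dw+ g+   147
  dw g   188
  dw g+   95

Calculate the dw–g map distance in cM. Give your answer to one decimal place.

The two most frequent classes, dw+ g+ (147) and dw g (188), are the parental types, so the F1 was dw+ g+ / dw g.
The recombinant classes are dw+ g and dw g+: 70 + 95 = 165.
Recombination frequency = 165/500 = 0.3300 ≈ 33.0%, i.e. 33.0 cM.

33.0 cM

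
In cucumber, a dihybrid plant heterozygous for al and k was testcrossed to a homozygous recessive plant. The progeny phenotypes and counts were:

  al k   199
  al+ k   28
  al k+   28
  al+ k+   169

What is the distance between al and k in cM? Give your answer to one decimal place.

13.2 cM

The two most frequent classes, al+ k+ (169) and al k (199), are the parental types, so the F1 was al+ k+ / al k.
The recombinant classes are al+ k and al k+: 28 + 28 = 56.
Recombination frequency = 56/424 = 0.1321 ≈ 13.2%, i.e. 13.2 cM.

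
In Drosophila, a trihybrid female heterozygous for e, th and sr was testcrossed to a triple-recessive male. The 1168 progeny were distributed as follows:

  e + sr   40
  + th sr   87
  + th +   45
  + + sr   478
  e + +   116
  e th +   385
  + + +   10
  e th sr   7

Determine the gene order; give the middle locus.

The two most frequent reciprocal classes, + + sr and e th +, are the parental types, so the F1 was + + sr / e th +.
The two rarest classes, + + + and e th sr, are the double crossovers. Comparing them with the parentals, only the sr allele has switched, so sr is the middle locus and the order is th – sr – e.

sr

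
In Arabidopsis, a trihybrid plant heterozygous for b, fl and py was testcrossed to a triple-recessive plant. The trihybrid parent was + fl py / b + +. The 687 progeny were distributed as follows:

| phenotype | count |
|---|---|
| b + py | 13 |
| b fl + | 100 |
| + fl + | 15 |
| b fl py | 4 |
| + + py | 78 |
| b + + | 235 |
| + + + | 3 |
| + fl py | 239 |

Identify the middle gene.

The two rarest classes, b fl py and + + +, are the double crossovers. Comparing them with the parentals, only the b allele has switched, so b is the middle locus and the order is py – b – fl.

b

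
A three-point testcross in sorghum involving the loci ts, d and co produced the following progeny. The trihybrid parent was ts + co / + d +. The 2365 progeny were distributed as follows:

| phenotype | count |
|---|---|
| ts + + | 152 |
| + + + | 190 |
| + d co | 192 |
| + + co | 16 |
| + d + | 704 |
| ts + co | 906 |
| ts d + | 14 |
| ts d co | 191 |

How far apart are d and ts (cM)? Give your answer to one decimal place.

The two rarest classes, + + co and ts d +, are the double crossovers. Comparing them with the parentals, only the ts allele has switched, so ts is the middle locus and the order is d – ts – co.
Crossovers in the d–ts interval produce the single-crossover classes ts d co and + + + (191 + 190 = 381) plus the double crossovers (30).
RF(d–ts) = (381 + 30) / 2365 = 411/2365 = 0.1738 → 17.4 cM.

17.4 cM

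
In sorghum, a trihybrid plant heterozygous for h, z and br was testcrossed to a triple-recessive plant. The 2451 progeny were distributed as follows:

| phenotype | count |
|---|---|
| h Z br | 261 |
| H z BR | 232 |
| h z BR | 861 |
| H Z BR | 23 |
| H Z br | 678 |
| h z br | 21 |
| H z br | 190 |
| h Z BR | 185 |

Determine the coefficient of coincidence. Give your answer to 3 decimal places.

0.479

The two most frequent reciprocal classes, H Z br and h z BR, are the parental types, so the F1 was H Z br / h z BR.
The two rarest classes, H Z BR and h z br, are the double crossovers. Comparing them with the parentals, only the br allele has switched, so br is the middle locus and the order is h – br – z.
h–br: (493 + 44)/2451 = 0.2191; br–z: (375 + 44)/2451 = 0.1710.
Expected DCO frequency = 0.2191 × 0.1710 ≈ 0.03747; observed = 44/2451 ≈ 0.01795.
Coefficient of coincidence = 0.01795/0.03747 ≈ 0.479.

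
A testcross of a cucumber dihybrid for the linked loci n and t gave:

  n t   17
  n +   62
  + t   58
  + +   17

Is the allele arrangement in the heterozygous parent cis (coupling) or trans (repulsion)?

The two most frequent classes are + t (58) and n + (62); these are the parental (non-recombinant) types.
So the F1 carried + t on one chromosome and n + on the other — the recessive alleles are on opposite chromosomes (trans / repulsion).

trans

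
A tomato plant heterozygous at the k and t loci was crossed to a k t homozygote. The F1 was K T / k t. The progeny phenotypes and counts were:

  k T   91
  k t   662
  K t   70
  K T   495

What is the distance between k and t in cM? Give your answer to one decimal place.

The recombinant classes are K t and k T: 70 + 91 = 161.
Recombination frequency = 161/1318 = 0.1222 ≈ 12.2%, i.e. 12.2 cM.

12.2 cM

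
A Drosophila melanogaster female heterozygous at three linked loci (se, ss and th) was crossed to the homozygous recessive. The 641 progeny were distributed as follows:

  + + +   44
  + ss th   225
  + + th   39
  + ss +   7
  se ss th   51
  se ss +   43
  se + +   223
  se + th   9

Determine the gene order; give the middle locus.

The two most frequent reciprocal classes, se + + and + ss th, are the parental types, so the F1 was se + + / + ss th.
The two rarest classes, se + th and + ss +, are the double crossovers. Comparing them with the parentals, only the th allele has switched, so th is the middle locus and the order is ss – th – se.

th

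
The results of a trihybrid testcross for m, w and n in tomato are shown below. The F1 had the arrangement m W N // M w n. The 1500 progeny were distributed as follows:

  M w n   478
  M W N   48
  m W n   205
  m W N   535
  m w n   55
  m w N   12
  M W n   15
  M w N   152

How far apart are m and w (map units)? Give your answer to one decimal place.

8.7 map units

The two rarest classes, m w N and M W n, are the double crossovers. Comparing them with the parentals, only the w allele has switched, so w is the middle locus and the order is m – w – n.
Crossovers in the m–w interval produce the single-crossover classes M W N and m w n (48 + 55 = 103) plus the double crossovers (27).
RF(m–w) = (103 + 27) / 1500 = 130/1500 = 0.0867 → 8.7 map units.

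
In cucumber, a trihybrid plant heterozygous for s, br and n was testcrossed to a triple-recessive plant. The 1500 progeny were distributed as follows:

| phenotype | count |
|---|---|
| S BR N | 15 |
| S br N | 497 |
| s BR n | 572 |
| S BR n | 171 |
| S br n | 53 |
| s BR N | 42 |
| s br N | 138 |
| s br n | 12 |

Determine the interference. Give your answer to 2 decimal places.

The two most frequent reciprocal classes, S br N and s BR n, are the parental types, so the F1 was S br N / s BR n.
The two rarest classes, S BR N and s br n, are the double crossovers. Comparing them with the parentals, only the br allele has switched, so br is the middle locus and the order is n – br – s.
n–br: (95 + 27)/1500 = 0.0813; br–s: (309 + 27)/1500 = 0.2240.
Expected DCO frequency = 0.0813 × 0.2240 ≈ 0.01821; observed = 27/1500 ≈ 0.01800.
Coefficient of coincidence = 0.01800/0.01821 ≈ 0.99; interference = 1 − 0.99 = 0.01.

0.01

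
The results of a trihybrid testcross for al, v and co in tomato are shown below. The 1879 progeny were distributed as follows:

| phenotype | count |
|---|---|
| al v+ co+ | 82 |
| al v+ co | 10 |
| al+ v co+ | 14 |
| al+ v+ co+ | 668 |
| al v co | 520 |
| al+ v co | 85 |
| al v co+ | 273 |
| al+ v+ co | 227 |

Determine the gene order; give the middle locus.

v

The two most frequent reciprocal classes, al+ v+ co+ and al v co, are the parental types, so the F1 was al+ v+ co+ / al v co.
The two rarest classes, al+ v co+ and al v+ co, are the double crossovers. Comparing them with the parentals, only the v allele has switched, so v is the middle locus and the order is co – v – al.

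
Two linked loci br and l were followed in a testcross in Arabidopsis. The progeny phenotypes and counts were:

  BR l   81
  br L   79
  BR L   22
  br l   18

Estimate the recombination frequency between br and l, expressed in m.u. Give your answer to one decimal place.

20.0 m.u.

The two most frequent classes, BR l (81) and br L (79), are the parental types, so the F1 was BR l / br L.
The recombinant classes are BR L and br l: 22 + 18 = 40.
Recombination frequency = 40/200 = 0.2000 ≈ 20.0%, i.e. 20.0 m.u.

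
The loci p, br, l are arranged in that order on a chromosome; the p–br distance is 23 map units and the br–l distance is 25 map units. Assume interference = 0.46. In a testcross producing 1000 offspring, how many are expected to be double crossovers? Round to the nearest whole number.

31

Map distances give recombination frequencies of 0.230 and 0.250 for the two intervals.
With interference 0.46 (so coincidence = 0.54), expected double-crossover frequency = 0.230 × 0.250 × 0.54 = 0.03105.
Expected number = 0.03105 × 1000 = 31.05 ≈ 31.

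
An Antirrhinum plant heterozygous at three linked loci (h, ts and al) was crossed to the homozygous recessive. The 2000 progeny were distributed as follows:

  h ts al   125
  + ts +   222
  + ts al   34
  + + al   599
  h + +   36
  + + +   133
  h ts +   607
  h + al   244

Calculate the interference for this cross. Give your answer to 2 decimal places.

The two most frequent reciprocal classes, + + al and h ts +, are the parental types, so the F1 was + + al / h ts +.
The two rarest classes, + ts al and h + +, are the double crossovers. Comparing them with the parentals, only the ts allele has switched, so ts is the middle locus and the order is al – ts – h.
al–ts: (258 + 70)/2000 = 0.1640; ts–h: (466 + 70)/2000 = 0.2680.
Expected DCO frequency = 0.1640 × 0.2680 ≈ 0.04395; observed = 70/2000 ≈ 0.03500.
Coefficient of coincidence = 0.03500/0.04395 ≈ 0.80; interference = 1 − 0.80 = 0.20.

0.20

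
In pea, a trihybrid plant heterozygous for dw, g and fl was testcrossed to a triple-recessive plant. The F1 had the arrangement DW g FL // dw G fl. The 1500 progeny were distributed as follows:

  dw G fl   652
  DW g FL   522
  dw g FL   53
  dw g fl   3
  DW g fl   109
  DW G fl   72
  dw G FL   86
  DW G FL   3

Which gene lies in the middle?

The two rarest classes, DW G FL and dw g fl, are the double crossovers. Comparing them with the parentals, only the g allele has switched, so g is the middle locus and the order is fl – g – dw.

g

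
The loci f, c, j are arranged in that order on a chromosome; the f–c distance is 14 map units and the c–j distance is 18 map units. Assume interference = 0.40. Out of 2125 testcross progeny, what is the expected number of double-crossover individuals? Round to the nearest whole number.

32

Map distances give recombination frequencies of 0.140 and 0.180 for the two intervals.
With interference 0.40 (so coincidence = 0.60), expected double-crossover frequency = 0.140 × 0.180 × 0.60 = 0.01512.
Expected number = 0.01512 × 2125 = 32.13 ≈ 32.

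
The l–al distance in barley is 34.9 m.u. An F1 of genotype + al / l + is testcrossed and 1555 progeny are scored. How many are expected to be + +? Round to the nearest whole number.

271

A map distance of 34.9 m.u. corresponds to a recombination frequency of 0.349.
The F1 is + al / l +, so + + is a recombinant gamete class with expected frequency r/2 = 0.349/2 = 0.1745.
Expected number = 0.1745 × 1555 = 271.35 ≈ 271.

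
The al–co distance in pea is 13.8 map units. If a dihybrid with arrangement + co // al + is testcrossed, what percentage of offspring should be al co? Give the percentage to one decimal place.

A map distance of 13.8 map units corresponds to a recombination frequency of 0.138.
The F1 is + co / al +, so al co is a recombinant gamete class with expected frequency r/2 = 0.138/2 = 0.0690.
That is 0.0690 = 6.9% of the progeny.

6.9%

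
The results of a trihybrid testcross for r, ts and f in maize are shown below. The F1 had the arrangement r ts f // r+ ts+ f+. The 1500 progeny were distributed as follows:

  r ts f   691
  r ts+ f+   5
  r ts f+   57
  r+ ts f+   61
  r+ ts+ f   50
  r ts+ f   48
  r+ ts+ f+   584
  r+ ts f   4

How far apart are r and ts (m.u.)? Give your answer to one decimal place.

7.9 m.u.

The two rarest classes, r+ ts f and r ts+ f+, are the double crossovers. Comparing them with the parentals, only the r allele has switched, so r is the middle locus and the order is ts – r – f.
Crossovers in the ts–r interval produce the single-crossover classes r ts+ f and r+ ts f+ (48 + 61 = 109) plus the double crossovers (9).
RF(ts–r) = (109 + 9) / 1500 = 118/1500 = 0.0787 → 7.9 m.u.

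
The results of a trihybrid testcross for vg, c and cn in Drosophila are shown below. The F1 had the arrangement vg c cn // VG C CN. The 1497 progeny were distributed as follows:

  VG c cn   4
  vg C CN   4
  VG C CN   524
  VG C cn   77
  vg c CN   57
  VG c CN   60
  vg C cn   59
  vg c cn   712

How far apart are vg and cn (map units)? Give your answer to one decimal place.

9.5 map units

The two rarest classes, VG c cn and vg C CN, are the double crossovers. Comparing them with the parentals, only the vg allele has switched, so vg is the middle locus and the order is cn – vg – c.
Crossovers in the cn–vg interval produce the single-crossover classes vg c CN and VG C cn (57 + 77 = 134) plus the double crossovers (8).
RF(cn–vg) = (134 + 8) / 1497 = 142/1497 = 0.0949 → 9.5 map units.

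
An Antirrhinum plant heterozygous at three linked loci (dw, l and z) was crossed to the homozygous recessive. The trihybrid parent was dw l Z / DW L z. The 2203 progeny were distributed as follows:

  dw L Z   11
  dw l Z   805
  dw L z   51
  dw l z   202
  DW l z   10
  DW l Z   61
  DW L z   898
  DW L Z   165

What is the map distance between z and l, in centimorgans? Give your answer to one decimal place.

The two rarest classes, dw L Z and DW l z, are the double crossovers. Comparing them with the parentals, only the l allele has switched, so l is the middle locus and the order is z – l – dw.
Crossovers in the z–l interval produce the single-crossover classes dw l z and DW L Z (202 + 165 = 367) plus the double crossovers (21).
RF(z–l) = (367 + 21) / 2203 = 388/2203 = 0.1761 → 17.6 centimorgans.

17.6 centimorgans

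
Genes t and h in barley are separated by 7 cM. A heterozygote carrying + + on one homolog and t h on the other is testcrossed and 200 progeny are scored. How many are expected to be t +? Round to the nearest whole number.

A map distance of 7 cM corresponds to a recombination frequency of 0.070.
The F1 is + + / t h, so t + is a recombinant gamete class with expected frequency r/2 = 0.070/2 = 0.0350.
Expected number = 0.0350 × 200 = 7.00 ≈ 7.

7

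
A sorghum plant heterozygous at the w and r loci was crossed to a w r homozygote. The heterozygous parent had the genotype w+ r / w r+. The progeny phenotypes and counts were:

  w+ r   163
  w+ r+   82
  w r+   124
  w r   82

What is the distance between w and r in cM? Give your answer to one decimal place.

The recombinant classes are w+ r+ and w r: 82 + 82 = 164.
Recombination frequency = 164/451 = 0.3636 ≈ 36.4%, i.e. 36.4 cM.

36.4 cM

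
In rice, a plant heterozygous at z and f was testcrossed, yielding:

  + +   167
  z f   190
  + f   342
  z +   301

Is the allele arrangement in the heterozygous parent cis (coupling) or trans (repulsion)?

trans

The two most frequent classes are + f (342) and z + (301); these are the parental (non-recombinant) types.
So the F1 carried + f on one chromosome and z + on the other — the recessive alleles are on opposite chromosomes (trans / repulsion).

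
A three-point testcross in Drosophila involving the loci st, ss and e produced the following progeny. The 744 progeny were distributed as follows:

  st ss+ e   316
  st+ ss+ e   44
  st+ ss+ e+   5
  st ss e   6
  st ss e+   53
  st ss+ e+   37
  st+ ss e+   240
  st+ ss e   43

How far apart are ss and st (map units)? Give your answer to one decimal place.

14.5 map units

The two most frequent reciprocal classes, st ss+ e and st+ ss e+, are the parental types, so the F1 was st ss+ e / st+ ss e+.
The two rarest classes, st ss e and st+ ss+ e+, are the double crossovers. Comparing them with the parentals, only the ss allele has switched, so ss is the middle locus and the order is e – ss – st.
Crossovers in the ss–st interval produce the single-crossover classes st+ ss+ e and st ss e+ (44 + 53 = 97) plus the double crossovers (11).
RF(ss–st) = (97 + 11) / 744 = 108/744 = 0.1452 → 14.5 map units.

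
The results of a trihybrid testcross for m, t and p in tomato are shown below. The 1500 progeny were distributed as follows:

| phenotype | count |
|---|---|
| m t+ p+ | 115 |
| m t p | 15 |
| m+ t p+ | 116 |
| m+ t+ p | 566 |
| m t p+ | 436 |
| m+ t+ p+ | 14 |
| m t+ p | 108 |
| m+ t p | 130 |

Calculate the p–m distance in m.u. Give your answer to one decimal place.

The two most frequent reciprocal classes, m t p+ and m+ t+ p, are the parental types, so the F1 was m t p+ / m+ t+ p.
The two rarest classes, m t p and m+ t+ p+, are the double crossovers. Comparing them with the parentals, only the p allele has switched, so p is the middle locus and the order is t – p – m.
Crossovers in the p–m interval produce the single-crossover classes m+ t p+ and m t+ p (116 + 108 = 224) plus the double crossovers (29).
RF(p–m) = (224 + 29) / 1500 = 253/1500 = 0.1687 → 16.9 m.u.

16.9 m.u.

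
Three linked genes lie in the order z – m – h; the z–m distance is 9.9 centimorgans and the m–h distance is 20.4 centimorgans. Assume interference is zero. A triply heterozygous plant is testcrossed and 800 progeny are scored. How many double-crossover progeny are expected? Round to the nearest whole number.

Map distances give recombination frequencies of 0.099 and 0.204 for the two intervals.
With no interference, expected double-crossover frequency = 0.099 × 0.204 = 0.02020.
Expected number = 0.02020 × 800 = 16.16 ≈ 16.

16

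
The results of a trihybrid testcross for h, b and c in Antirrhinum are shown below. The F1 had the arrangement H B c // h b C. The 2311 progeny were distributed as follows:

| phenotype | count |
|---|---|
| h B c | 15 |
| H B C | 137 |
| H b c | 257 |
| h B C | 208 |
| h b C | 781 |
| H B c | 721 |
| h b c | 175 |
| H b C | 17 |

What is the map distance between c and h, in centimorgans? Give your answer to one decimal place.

14.9 centimorgans

The two rarest classes, h B c and H b C, are the double crossovers. Comparing them with the parentals, only the h allele has switched, so h is the middle locus and the order is b – h – c.
Crossovers in the h–c interval produce the single-crossover classes H B C and h b c (137 + 175 = 312) plus the double crossovers (32).
RF(h–c) = (312 + 32) / 2311 = 344/2311 = 0.1489 → 14.9 centimorgans.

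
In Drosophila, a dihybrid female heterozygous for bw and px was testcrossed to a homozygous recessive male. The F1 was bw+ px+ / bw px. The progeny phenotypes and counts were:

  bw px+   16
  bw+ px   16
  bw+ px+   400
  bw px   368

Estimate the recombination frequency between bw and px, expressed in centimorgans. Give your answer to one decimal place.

4.0 centimorgans

The recombinant classes are bw+ px and bw px+: 16 + 16 = 32.
Recombination frequency = 32/800 = 0.0400 ≈ 4.0%, i.e. 4.0 centimorgans.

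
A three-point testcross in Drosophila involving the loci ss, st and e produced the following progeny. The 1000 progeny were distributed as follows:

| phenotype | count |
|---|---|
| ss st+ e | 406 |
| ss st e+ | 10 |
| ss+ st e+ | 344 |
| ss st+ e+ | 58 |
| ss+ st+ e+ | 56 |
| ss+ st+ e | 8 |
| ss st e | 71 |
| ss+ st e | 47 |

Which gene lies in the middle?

The two most frequent reciprocal classes, ss+ st e+ and ss st+ e, are the parental types, so the F1 was ss+ st e+ / ss st+ e.
The two rarest classes, ss st e+ and ss+ st+ e, are the double crossovers. Comparing them with the parentals, only the ss allele has switched, so ss is the middle locus and the order is e – ss – st.

ss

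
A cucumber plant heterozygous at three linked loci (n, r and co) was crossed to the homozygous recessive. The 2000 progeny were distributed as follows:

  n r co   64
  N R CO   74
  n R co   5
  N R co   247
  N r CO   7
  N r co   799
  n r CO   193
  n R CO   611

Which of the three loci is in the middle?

co

The two most frequent reciprocal classes, n R CO and N r co, are the parental types, so the F1 was n R CO / N r co.
The two rarest classes, n R co and N r CO, are the double crossovers. Comparing them with the parentals, only the co allele has switched, so co is the middle locus and the order is n – co – r.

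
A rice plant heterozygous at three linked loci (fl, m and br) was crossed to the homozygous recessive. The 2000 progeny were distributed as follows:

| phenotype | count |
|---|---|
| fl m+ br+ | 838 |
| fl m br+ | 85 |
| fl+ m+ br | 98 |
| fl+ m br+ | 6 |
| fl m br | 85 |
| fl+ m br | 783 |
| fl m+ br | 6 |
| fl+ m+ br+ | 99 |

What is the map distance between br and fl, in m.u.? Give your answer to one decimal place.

The two most frequent reciprocal classes, fl m+ br+ and fl+ m br, are the parental types, so the F1 was fl m+ br+ / fl+ m br.
The two rarest classes, fl m+ br and fl+ m br+, are the double crossovers. Comparing them with the parentals, only the br allele has switched, so br is the middle locus and the order is m – br – fl.
Crossovers in the br–fl interval produce the single-crossover classes fl+ m+ br+ and fl m br (99 + 85 = 184) plus the double crossovers (12).
RF(br–fl) = (184 + 12) / 2000 = 196/2000 = 0.0980 → 9.8 m.u.

9.8 m.u.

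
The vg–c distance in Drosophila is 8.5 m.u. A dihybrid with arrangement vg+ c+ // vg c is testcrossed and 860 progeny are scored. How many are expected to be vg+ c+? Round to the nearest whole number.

393

A map distance of 8.5 m.u. corresponds to a recombination frequency of 0.085.
The F1 is vg+ c+ / vg c, so vg+ c+ is a parental gamete class with expected frequency (1 − r)/2 = 0.915/2 = 0.4575.
Expected number = 0.4575 × 860 = 393.45 ≈ 393.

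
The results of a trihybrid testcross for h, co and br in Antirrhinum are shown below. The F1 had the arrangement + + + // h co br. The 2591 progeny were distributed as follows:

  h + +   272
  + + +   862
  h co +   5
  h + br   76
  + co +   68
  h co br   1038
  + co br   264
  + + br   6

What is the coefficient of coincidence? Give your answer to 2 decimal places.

0.34

The two rarest classes, + + br and h co +, are the double crossovers. Comparing them with the parentals, only the br allele has switched, so br is the middle locus and the order is co – br – h.
co–br: (144 + 11)/2591 = 0.0598; br–h: (536 + 11)/2591 = 0.2111.
Expected DCO frequency = 0.0598 × 0.2111 ≈ 0.01262; observed = 11/2591 ≈ 0.00425.
Coefficient of coincidence = 0.00425/0.01262 ≈ 0.34.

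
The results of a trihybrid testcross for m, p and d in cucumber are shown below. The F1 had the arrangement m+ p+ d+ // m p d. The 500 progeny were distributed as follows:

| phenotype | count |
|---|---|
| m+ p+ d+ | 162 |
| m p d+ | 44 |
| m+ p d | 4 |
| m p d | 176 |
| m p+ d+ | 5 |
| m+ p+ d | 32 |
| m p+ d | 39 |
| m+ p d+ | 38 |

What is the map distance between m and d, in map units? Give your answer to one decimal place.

17.0 map units

The two rarest classes, m p+ d+ and m+ p d, are the double crossovers. Comparing them with the parentals, only the m allele has switched, so m is the middle locus and the order is p – m – d.
Crossovers in the m–d interval produce the single-crossover classes m+ p+ d and m p d+ (32 + 44 = 76) plus the double crossovers (9).
RF(m–d) = (76 + 9) / 500 = 85/500 = 0.1700 → 17.0 map units.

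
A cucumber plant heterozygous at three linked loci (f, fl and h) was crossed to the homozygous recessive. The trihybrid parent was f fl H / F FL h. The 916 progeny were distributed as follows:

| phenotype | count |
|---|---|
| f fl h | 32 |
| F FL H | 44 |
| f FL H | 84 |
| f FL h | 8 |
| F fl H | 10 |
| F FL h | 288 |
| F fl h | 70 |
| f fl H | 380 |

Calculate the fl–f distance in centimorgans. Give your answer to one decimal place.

18.8 centimorgans

The two rarest classes, F fl H and f FL h, are the double crossovers. Comparing them with the parentals, only the f allele has switched, so f is the middle locus and the order is fl – f – h.
Crossovers in the fl–f interval produce the single-crossover classes f FL H and F fl h (84 + 70 = 154) plus the double crossovers (18).
RF(fl–f) = (154 + 18) / 916 = 172/916 = 0.1878 → 18.8 centimorgans.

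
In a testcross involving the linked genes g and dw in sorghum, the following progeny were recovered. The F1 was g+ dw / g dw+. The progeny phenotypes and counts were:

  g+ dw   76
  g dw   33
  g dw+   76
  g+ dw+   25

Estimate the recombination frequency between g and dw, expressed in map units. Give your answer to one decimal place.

27.6 map units

The recombinant classes are g+ dw+ and g dw: 25 + 33 = 58.
Recombination frequency = 58/210 = 0.2762 ≈ 27.6%, i.e. 27.6 map units.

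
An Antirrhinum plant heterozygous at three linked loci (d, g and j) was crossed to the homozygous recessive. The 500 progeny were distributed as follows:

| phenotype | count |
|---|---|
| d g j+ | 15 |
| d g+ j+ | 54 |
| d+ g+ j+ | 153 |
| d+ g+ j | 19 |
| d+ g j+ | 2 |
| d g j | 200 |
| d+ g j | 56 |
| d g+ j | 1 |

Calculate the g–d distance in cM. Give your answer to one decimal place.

22.6 cM

The two most frequent reciprocal classes, d+ g+ j+ and d g j, are the parental types, so the F1 was d+ g+ j+ / d g j.
The two rarest classes, d+ g j+ and d g+ j, are the double crossovers. Comparing them with the parentals, only the g allele has switched, so g is the middle locus and the order is d – g – j.
Crossovers in the d–g interval produce the single-crossover classes d g+ j+ and d+ g j (54 + 56 = 110) plus the double crossovers (3).
RF(d–g) = (110 + 3) / 500 = 113/500 = 0.2260 → 22.6 cM.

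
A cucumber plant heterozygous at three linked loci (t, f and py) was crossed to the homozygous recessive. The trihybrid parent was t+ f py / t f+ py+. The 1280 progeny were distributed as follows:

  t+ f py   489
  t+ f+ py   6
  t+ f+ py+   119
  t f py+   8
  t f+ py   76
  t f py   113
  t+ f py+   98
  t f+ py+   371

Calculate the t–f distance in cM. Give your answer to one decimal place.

The two rarest classes, t+ f+ py and t f py+, are the double crossovers. Comparing them with the parentals, only the f allele has switched, so f is the middle locus and the order is t – f – py.
Crossovers in the t–f interval produce the single-crossover classes t f py and t+ f+ py+ (113 + 119 = 232) plus the double crossovers (14).
RF(t–f) = (232 + 14) / 1280 = 246/1280 = 0.1922 → 19.2 cM.

19.2 cM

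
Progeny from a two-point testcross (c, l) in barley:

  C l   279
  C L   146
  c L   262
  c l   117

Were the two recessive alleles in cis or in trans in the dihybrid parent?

The two most frequent classes are C l (279) and c L (262); these are the parental (non-recombinant) types.
So the F1 carried C l on one chromosome and c L on the other — the recessive alleles are on opposite chromosomes (trans / repulsion).

trans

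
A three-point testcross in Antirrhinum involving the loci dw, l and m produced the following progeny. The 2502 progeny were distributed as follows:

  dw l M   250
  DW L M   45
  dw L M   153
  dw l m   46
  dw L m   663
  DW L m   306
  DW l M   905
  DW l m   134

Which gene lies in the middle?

l

The two most frequent reciprocal classes, DW l M and dw L m, are the parental types, so the F1 was DW l M / dw L m.
The two rarest classes, DW L M and dw l m, are the double crossovers. Comparing them with the parentals, only the l allele has switched, so l is the middle locus and the order is m – l – dw.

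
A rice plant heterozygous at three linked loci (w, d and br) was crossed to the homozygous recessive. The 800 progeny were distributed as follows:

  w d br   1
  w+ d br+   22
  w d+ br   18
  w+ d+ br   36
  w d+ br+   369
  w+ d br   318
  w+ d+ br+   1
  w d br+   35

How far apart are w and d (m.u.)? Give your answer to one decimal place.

The two most frequent reciprocal classes, w+ d br and w d+ br+, are the parental types, so the F1 was w+ d br / w d+ br+.
The two rarest classes, w d br and w+ d+ br+, are the double crossovers. Comparing them with the parentals, only the w allele has switched, so w is the middle locus and the order is d – w – br.
Crossovers in the d–w interval produce the single-crossover classes w+ d+ br and w d br+ (36 + 35 = 71) plus the double crossovers (2).
RF(d–w) = (71 + 2) / 800 = 73/800 = 0.0912 → 9.1 m.u.

9.1 m.u.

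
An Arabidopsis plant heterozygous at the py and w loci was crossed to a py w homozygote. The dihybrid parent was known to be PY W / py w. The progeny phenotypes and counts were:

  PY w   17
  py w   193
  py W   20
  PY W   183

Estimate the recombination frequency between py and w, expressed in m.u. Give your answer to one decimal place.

9.0 m.u.

The recombinant classes are PY w and py W: 17 + 20 = 37.
Recombination frequency = 37/413 = 0.0896 ≈ 9.0%, i.e. 9.0 m.u.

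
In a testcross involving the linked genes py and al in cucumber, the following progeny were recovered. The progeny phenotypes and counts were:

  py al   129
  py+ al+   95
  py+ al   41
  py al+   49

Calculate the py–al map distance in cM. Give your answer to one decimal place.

The two most frequent classes, py+ al+ (95) and py al (129), are the parental types, so the F1 was py+ al+ / py al.
The recombinant classes are py+ al and py al+: 41 + 49 = 90.
Recombination frequency = 90/314 = 0.2866 ≈ 28.7%, i.e. 28.7 cM.

28.7 cM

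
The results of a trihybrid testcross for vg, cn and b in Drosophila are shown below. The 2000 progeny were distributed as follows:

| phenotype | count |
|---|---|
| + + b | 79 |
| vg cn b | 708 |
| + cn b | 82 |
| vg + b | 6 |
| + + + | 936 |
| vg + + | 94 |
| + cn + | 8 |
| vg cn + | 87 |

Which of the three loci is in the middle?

cn

The two most frequent reciprocal classes, vg cn b and + + +, are the parental types, so the F1 was vg cn b / + + +.
The two rarest classes, vg + b and + cn +, are the double crossovers. Comparing them with the parentals, only the cn allele has switched, so cn is the middle locus and the order is vg – cn – b.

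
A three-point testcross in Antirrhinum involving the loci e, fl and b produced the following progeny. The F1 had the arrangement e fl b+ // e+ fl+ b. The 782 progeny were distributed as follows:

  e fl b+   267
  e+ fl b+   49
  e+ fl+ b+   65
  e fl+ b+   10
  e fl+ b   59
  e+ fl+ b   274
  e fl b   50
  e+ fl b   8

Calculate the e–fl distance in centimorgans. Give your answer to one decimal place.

The two rarest classes, e fl+ b+ and e+ fl b, are the double crossovers. Comparing them with the parentals, only the fl allele has switched, so fl is the middle locus and the order is e – fl – b.
Crossovers in the e–fl interval produce the single-crossover classes e+ fl b+ and e fl+ b (49 + 59 = 108) plus the double crossovers (18).
RF(e–fl) = (108 + 18) / 782 = 126/782 = 0.1611 → 16.1 centimorgans.

16.1 centimorgans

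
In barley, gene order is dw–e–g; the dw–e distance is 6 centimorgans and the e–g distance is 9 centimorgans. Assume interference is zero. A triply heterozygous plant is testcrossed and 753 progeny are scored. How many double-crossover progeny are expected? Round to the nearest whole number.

Map distances give recombination frequencies of 0.060 and 0.090 for the two intervals.
With no interference, expected double-crossover frequency = 0.060 × 0.090 = 0.00540.
Expected number = 0.00540 × 753 = 4.07 ≈ 4.

4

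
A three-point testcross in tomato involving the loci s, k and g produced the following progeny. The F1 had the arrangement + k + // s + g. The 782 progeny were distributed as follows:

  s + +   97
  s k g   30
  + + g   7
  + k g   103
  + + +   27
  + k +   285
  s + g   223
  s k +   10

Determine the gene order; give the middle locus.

s

The two rarest classes, s k + and + + g, are the double crossovers. Comparing them with the parentals, only the s allele has switched, so s is the middle locus and the order is k – s – g.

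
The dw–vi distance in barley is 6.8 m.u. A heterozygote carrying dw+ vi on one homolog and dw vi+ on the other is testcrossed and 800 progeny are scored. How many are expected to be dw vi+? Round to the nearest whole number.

373

A map distance of 6.8 m.u. corresponds to a recombination frequency of 0.068.
The F1 is dw+ vi / dw vi+, so dw vi+ is a parental gamete class with expected frequency (1 − r)/2 = 0.932/2 = 0.4660.
Expected number = 0.4660 × 800 = 372.80 ≈ 373.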